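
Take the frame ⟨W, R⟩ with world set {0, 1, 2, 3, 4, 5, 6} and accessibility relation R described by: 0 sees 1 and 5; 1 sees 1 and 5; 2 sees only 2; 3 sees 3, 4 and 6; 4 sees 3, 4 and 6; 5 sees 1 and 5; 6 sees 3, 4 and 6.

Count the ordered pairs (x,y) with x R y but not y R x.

2

Enumerating: (0,1), (0,5).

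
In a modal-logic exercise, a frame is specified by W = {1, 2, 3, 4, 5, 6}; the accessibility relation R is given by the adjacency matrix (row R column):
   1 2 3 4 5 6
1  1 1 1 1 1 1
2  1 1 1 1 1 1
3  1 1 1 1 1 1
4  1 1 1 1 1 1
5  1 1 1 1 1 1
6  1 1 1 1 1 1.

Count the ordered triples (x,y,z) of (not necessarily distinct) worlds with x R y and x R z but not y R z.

R is Euclidean; there are no such tuples.

0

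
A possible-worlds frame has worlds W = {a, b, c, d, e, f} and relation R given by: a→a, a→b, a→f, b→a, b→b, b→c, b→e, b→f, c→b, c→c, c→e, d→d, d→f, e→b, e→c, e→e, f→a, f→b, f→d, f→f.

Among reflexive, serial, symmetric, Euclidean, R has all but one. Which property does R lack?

Euclidean

Reflexive: yes — every world is R-related to itself.
Serial: yes — every world has a successor (e.g. a R a).
Symmetric: yes — every pair in R has its reverse in R.
Euclidean: no — b R a and b R c, but not a R c.
Only Euclidean fails.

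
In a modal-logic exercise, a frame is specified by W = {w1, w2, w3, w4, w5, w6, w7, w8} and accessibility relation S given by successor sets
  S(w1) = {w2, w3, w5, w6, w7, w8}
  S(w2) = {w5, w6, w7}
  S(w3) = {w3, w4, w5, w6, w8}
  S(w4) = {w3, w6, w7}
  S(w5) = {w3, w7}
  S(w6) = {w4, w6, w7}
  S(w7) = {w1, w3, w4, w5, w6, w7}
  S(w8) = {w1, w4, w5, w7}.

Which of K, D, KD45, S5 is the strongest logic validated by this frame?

D

Serial (axiom D): yes — every world has a successor (e.g. w1 S w2).
Euclidean (axiom 5): no — w1 S w2 and w1 S w3, but not w2 S w3.
Transitive (axiom 4): no — w1 S w3 and w3 S w4, but not w1 S w4.
Reflexive (axiom T): no — w1 is not related to itself.
So F validates K, D; KD45 would additionally require S to be Euclidean and transitive. The strongest is D.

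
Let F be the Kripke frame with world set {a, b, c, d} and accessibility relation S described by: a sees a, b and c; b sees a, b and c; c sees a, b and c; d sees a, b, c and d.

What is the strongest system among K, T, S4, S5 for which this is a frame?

S4

Reflexive (axiom T): yes — every world is S-related to itself.
Transitive (axiom 4): yes — every two-step S-path is closed by a direct edge.
Euclidean (axiom 5): no — d S a and d S d, but not a S d.
So F validates K, T, S4; S5 would additionally require S to be Euclidean. The strongest is S4.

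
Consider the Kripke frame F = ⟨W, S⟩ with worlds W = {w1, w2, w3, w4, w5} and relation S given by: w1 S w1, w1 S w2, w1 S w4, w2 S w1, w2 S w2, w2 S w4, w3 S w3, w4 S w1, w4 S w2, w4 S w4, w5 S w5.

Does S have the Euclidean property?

Euclidean: yes — any two successors of a common world are S-related.

Yes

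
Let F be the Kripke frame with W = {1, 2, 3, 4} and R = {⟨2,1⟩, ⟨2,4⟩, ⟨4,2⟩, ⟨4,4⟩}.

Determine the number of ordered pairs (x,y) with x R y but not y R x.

1

Enumerating: (2,1).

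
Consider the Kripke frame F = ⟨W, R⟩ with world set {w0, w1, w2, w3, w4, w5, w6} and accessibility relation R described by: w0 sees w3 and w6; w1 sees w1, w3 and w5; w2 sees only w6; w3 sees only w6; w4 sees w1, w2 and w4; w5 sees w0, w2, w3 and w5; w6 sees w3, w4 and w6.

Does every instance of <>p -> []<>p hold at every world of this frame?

Axiom 5 corresponds to the accessibility relation being Euclidean.
Euclidean: no — w1 R w3 and w1 R w5, but not w3 R w5.

No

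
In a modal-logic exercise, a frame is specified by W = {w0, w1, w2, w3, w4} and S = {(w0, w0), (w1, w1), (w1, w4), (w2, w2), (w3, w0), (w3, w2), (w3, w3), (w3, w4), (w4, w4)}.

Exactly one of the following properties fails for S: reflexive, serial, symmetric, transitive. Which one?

Reflexive: yes — every world is S-related to itself.
Serial: yes — every world has a successor (e.g. w0 S w0).
Symmetric: no — w1 S w4 but not w4 S w1.
Transitive: yes — every two-step S-path is closed by a direct edge.
Only symmetric fails.

symmetric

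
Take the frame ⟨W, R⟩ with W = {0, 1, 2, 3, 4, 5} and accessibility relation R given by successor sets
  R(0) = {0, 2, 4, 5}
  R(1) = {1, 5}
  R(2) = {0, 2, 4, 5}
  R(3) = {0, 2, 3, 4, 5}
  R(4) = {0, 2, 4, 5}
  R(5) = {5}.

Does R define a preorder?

Reflexive: yes — every world is R-related to itself.
Transitive: yes — every two-step R-path is closed by a direct edge.
So R is a preorder.

Yes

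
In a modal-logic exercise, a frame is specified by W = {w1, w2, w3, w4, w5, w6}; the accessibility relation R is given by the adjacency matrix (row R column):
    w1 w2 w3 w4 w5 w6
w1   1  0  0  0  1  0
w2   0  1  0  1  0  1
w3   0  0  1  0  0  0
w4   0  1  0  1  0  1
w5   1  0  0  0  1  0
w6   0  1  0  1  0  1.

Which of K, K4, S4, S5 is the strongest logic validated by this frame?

Transitive (axiom 4): yes — every two-step R-path is closed by a direct edge.
Reflexive (axiom T): yes — every world is R-related to itself.
Euclidean (axiom 5): yes — any two successors of a common world are R-related.
So F validates K, K4, S4, S5. The strongest is S5.

S5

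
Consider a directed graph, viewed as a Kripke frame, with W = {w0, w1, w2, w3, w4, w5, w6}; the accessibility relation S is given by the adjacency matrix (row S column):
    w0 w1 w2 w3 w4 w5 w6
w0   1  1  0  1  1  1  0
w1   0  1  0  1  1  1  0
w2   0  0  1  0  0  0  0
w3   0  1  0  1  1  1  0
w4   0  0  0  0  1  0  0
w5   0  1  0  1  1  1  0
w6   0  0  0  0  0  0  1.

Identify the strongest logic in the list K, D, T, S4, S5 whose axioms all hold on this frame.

S4

Serial (axiom D): yes — every world has a successor (e.g. w0 S w0).
Reflexive (axiom T): yes — every world is S-related to itself.
Transitive (axiom 4): yes — every two-step S-path is closed by a direct edge.
Euclidean (axiom 5): no — w0 S w4 and w0 S w1, but not w4 S w1.
So F validates K, D, T, S4; S5 would additionally require S to be Euclidean. The strongest is S4.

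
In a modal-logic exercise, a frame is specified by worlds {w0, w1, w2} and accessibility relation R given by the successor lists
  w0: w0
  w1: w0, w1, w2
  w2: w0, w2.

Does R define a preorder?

Reflexive: yes — every world is R-related to itself.
Transitive: yes — every two-step R-path is closed by a direct edge.
So R is a preorder.

Yes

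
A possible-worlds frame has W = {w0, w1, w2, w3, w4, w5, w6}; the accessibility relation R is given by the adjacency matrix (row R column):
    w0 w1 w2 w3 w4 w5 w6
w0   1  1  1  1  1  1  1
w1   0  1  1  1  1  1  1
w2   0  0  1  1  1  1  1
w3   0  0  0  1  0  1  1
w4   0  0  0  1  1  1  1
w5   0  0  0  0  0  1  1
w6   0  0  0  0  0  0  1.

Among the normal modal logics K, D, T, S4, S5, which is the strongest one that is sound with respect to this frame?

S4

Serial (axiom D): yes — every world has a successor (e.g. w0 R w0).
Reflexive (axiom T): yes — every world is R-related to itself.
Transitive (axiom 4): yes — every two-step R-path is closed by a direct edge.
Euclidean (axiom 5): no — w0 R w2 and w0 R w1, but not w2 R w1.
So F validates K, D, T, S4; S5 would additionally require R to be Euclidean. The strongest is S4.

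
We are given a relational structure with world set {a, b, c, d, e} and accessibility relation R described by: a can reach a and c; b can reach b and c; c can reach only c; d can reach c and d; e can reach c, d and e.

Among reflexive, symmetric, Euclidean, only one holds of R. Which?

Reflexive: yes — every world is R-related to itself.
Symmetric: no — a R c but not c R a.
Euclidean: no — e R c and e R d, but not c R d.
Only reflexive holds.

reflexive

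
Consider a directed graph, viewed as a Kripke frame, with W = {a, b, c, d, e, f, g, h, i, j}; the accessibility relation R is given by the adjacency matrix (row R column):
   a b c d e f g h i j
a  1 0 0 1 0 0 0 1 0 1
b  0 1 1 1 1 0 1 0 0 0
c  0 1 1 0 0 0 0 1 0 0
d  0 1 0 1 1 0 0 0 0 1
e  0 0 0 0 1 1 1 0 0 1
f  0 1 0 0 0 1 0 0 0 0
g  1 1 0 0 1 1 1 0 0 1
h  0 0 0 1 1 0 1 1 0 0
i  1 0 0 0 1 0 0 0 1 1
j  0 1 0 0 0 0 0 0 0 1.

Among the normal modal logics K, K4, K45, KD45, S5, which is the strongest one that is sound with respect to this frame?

Transitive (axiom 4): no — a R d and d R b, but not a R b.
Euclidean (axiom 5): no — a R d and a R h, but not d R h.
Serial (axiom D): yes — every world has a successor (e.g. a R a).
Reflexive (axiom T): yes — every world is R-related to itself.
So F validates K; K4 would additionally require R to be transitive. The strongest is K.

K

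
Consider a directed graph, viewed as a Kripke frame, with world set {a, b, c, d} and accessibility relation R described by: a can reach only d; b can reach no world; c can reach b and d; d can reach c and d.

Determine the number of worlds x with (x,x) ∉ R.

Enumerating: a, b, c.

3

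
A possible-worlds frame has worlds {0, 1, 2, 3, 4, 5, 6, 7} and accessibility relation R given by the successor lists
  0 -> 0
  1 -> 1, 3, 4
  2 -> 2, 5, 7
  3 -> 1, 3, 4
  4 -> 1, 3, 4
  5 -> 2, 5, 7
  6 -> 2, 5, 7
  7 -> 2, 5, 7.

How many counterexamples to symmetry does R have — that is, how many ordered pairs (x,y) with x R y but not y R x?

3

Enumerating: (6,2), (6,5), (6,7).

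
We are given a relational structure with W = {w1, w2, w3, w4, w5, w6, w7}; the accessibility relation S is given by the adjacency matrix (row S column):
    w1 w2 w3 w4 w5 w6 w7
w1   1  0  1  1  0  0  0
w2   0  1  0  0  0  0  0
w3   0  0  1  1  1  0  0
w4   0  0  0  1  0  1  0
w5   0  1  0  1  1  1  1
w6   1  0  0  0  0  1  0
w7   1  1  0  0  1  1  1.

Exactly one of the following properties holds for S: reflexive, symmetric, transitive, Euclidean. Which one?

Reflexive: yes — every world is S-related to itself.
Symmetric: no — w1 S w3 but not w3 S w1.
Transitive: no — w1 S w3 and w3 S w5, but not w1 S w5.
Euclidean: no — w1 S w4 and w1 S w3, but not w4 S w3.
Only reflexive holds.

reflexive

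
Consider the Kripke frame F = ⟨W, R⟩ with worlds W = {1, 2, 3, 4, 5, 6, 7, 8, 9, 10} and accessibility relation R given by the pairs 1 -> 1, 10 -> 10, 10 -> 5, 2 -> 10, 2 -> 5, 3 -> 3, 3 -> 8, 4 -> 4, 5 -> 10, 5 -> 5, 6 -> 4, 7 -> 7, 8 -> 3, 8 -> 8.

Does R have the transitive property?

Yes

Transitive: yes — every two-step R-path is closed by a direct edge.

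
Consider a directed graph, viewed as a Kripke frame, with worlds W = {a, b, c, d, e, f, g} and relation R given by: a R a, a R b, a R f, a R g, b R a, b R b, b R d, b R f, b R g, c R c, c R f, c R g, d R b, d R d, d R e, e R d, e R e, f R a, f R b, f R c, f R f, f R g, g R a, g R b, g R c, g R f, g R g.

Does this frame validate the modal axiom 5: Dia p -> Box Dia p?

No

The schema 5 characterises exactly the Euclidean frames.
Euclidean: no — b R a and b R d, but not a R d.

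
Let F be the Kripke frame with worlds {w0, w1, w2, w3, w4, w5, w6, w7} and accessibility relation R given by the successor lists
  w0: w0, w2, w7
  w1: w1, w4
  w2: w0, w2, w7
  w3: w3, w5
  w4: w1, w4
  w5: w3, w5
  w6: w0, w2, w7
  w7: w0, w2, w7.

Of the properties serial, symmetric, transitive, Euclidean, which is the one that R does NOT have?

Serial: yes — every world has a successor (e.g. w0 R w0).
Symmetric: no — w6 R w0 but not w0 R w6.
Transitive: yes — every two-step R-path is closed by a direct edge.
Euclidean: yes — any two successors of a common world are R-related.
Only symmetric fails.

symmetric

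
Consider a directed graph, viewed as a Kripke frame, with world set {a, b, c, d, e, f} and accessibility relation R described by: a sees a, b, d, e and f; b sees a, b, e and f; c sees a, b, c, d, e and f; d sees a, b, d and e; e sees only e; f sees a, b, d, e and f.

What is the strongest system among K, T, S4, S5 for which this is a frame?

T

Reflexive (axiom T): yes — every world is R-related to itself.
Transitive (axiom 4): no — b R a and a R d, but not b R d.
Euclidean (axiom 5): no — a R b and a R d, but not b R d.
So F validates K, T; S4 would additionally require R to be transitive. The strongest is T.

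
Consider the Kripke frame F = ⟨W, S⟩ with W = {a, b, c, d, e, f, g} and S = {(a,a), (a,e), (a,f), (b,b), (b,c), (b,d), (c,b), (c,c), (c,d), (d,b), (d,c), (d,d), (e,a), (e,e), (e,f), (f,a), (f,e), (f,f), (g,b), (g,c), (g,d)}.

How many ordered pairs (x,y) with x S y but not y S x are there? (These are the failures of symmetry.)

Enumerating: (g,b), (g,c), (g,d).

3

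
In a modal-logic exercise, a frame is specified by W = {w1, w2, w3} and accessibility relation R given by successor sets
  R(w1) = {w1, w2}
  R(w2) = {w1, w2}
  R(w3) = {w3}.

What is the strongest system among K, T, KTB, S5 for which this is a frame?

Reflexive (axiom T): yes — every world is R-related to itself.
Symmetric (axiom B): yes — every pair in R has its reverse in R.
Euclidean (axiom 5): yes — any two successors of a common world are R-related.
So F validates K, T, KTB, S5. The strongest is S5.

S5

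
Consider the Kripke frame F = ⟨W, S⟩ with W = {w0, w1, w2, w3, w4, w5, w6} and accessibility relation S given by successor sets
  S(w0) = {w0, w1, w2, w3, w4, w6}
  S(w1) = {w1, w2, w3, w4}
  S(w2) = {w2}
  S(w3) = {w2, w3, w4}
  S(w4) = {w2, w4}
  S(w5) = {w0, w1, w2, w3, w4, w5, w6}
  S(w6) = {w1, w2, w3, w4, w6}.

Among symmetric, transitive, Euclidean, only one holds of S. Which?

Symmetric: no — w0 S w1 but not w1 S w0.
Transitive: yes — every two-step S-path is closed by a direct edge.
Euclidean: no — w0 S w1 and w0 S w6, but not w1 S w6.
Only transitive holds.

transitive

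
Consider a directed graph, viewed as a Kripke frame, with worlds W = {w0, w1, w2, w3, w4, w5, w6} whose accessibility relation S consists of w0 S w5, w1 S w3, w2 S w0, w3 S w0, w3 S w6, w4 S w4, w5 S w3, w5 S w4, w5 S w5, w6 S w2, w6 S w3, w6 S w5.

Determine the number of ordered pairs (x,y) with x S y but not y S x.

8

Enumerating: (w0,w5), (w1,w3), (w2,w0), (w3,w0), (w5,w3), (w5,w4), (w6,w2), (w6,w5).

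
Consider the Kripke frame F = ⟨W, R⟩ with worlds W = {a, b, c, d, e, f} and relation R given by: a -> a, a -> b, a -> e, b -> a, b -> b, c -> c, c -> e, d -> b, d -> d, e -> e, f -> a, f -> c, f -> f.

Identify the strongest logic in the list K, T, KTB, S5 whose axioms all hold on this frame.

T

Reflexive (axiom T): yes — every world is R-related to itself.
Symmetric (axiom B): no — a R e but not e R a.
Euclidean (axiom 5): no — a R b and a R e, but not b R e.
So F validates K, T; KTB would additionally require R to be symmetric. The strongest is T.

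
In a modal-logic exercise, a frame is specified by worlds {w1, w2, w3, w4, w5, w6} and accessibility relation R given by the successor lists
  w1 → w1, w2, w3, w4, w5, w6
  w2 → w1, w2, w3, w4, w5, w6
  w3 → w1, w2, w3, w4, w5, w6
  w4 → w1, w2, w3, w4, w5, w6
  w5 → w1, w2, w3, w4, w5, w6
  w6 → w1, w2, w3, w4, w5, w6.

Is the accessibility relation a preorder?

Yes

Reflexive: yes — every world is R-related to itself.
Transitive: yes — every two-step R-path is closed by a direct edge.
So R is a preorder.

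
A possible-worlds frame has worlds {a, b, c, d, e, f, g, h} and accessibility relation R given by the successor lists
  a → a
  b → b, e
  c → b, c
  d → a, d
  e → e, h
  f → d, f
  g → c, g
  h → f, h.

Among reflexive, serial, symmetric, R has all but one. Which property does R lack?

Reflexive: yes — every world is R-related to itself.
Serial: yes — every world has a successor (e.g. a R a).
Symmetric: no — b R e but not e R b.
Only symmetric fails.

symmetric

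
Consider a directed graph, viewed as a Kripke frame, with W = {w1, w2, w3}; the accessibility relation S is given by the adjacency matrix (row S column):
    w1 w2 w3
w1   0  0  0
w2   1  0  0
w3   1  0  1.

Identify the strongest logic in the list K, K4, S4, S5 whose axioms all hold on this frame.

K4

Transitive (axiom 4): yes — every two-step S-path is closed by a direct edge.
Reflexive (axiom T): no — w1 is not related to itself.
Euclidean (axiom 5): no — w2 S w1 and w2 S w1, but not w1 S w1.
So F validates K, K4; S4 would additionally require S to be reflexive. The strongest is K4.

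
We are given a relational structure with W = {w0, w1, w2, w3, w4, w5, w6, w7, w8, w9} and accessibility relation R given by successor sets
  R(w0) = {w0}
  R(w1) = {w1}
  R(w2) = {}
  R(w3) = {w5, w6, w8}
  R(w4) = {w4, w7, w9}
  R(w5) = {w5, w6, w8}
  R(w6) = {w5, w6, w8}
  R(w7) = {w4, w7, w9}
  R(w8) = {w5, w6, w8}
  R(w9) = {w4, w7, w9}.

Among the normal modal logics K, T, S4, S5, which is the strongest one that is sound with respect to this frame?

Reflexive (axiom T): no — w2 is not related to itself.
Transitive (axiom 4): yes — every two-step R-path is closed by a direct edge.
Euclidean (axiom 5): yes — any two successors of a common world are R-related.
So F validates K; T would additionally require R to be reflexive. The strongest is K.

K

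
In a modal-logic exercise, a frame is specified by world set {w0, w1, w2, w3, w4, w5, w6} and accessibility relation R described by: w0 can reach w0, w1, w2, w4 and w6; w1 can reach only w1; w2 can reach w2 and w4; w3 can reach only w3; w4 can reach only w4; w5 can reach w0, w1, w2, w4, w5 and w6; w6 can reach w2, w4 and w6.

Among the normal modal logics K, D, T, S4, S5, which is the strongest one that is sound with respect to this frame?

S4

Serial (axiom D): yes — every world has a successor (e.g. w0 R w0).
Reflexive (axiom T): yes — every world is R-related to itself.
Transitive (axiom 4): yes — every two-step R-path is closed by a direct edge.
Euclidean (axiom 5): no — w0 R w1 and w0 R w2, but not w1 R w2.
So F validates K, D, T, S4; S5 would additionally require R to be Euclidean. The strongest is S4.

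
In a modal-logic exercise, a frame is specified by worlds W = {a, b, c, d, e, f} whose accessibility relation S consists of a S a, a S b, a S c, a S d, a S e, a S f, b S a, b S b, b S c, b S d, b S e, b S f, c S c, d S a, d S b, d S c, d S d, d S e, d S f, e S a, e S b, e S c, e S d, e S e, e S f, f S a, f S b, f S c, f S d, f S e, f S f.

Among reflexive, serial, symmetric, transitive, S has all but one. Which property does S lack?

Reflexive: yes — every world is S-related to itself.
Serial: yes — every world has a successor (e.g. a S a).
Symmetric: no — a S c but not c S a.
Transitive: yes — every two-step S-path is closed by a direct edge.
Only symmetric fails.

symmetric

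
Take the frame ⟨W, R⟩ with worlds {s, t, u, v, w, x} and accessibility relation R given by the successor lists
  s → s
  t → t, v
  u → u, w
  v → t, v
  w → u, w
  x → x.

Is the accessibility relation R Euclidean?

Yes

Euclidean: yes — any two successors of a common world are R-related.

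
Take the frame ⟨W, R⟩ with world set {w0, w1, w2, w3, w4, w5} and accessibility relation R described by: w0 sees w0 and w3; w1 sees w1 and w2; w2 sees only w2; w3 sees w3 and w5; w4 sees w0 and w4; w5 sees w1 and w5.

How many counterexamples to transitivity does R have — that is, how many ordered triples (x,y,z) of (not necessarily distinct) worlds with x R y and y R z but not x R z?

Enumerating: (w0,w3,w5), (w3,w5,w1), (w4,w0,w3), (w5,w1,w2).

4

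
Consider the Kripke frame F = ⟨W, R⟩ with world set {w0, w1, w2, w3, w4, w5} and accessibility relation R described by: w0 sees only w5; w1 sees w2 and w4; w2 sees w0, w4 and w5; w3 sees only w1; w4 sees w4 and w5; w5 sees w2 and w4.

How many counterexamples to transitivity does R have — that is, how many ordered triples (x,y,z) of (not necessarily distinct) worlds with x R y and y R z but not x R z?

12

Enumerating: (w0,w5,w2), (w0,w5,w4), (w1,w2,w0), (w1,w2,w5), (w1,w4,w5), (w2,w5,w2), (w3,w1,w2), (w3,w1,w4), (w4,w5,w2), (w5,w2,w0), (w5,w2,w5), (w5,w4,w5).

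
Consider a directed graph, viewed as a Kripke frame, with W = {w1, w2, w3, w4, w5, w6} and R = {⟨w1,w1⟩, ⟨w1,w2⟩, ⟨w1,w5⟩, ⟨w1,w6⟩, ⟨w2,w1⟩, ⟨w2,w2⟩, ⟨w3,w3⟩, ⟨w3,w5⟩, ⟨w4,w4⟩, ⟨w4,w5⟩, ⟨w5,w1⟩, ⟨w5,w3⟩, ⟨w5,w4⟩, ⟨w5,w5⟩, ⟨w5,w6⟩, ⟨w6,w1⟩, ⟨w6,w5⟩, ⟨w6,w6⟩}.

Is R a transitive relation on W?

No

Transitive: no — w1 R w5 and w5 R w3, but not w1 R w3.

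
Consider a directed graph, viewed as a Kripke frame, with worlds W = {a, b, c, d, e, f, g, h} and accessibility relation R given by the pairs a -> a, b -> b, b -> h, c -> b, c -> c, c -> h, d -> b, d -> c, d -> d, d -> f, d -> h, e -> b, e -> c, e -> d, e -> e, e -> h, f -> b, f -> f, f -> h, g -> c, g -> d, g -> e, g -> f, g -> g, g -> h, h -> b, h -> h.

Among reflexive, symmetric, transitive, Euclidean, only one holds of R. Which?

reflexive

Reflexive: yes — every world is R-related to itself.
Symmetric: no — c R b but not b R c.
Transitive: no — e R d and d R f, but not e R f.
Euclidean: no — d R b and d R c, but not b R c.
Only reflexive holds.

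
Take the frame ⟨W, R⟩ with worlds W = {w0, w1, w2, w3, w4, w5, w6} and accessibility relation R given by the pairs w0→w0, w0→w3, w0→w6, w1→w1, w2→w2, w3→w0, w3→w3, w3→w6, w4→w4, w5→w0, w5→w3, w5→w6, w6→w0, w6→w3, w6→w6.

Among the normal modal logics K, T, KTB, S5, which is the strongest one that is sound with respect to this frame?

Reflexive (axiom T): no — w5 is not related to itself.
Symmetric (axiom B): no — w5 R w0 but not w0 R w5.
Euclidean (axiom 5): yes — any two successors of a common world are R-related.
So F validates K; T would additionally require R to be reflexive. The strongest is K.

K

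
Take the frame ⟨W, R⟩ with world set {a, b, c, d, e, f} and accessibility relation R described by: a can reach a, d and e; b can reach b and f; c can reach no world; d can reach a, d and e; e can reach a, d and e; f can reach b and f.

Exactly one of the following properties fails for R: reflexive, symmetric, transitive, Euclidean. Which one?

Reflexive: no — c is not related to itself.
Symmetric: yes — every pair in R has its reverse in R.
Transitive: yes — every two-step R-path is closed by a direct edge.
Euclidean: yes — any two successors of a common world are R-related.
Only reflexive fails.

reflexive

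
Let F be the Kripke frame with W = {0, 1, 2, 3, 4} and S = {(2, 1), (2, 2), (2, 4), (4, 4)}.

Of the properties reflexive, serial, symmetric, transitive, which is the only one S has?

transitive

Reflexive: no — 0 is not related to itself.
Serial: no — 0 has no S-successor.
Symmetric: no — 2 S 1 but not 1 S 2.
Transitive: yes — every two-step S-path is closed by a direct edge.
Only transitive holds.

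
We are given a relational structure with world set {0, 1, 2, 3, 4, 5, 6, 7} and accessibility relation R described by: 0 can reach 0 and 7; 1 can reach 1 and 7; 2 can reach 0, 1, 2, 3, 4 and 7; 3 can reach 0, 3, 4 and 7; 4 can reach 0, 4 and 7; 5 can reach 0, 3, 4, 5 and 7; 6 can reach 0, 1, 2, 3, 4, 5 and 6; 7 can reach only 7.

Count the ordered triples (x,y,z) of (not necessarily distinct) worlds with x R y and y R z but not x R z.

Enumerating: (6,0,7), (6,1,7), (6,2,7), (6,3,7), (6,4,7), (6,5,7).

6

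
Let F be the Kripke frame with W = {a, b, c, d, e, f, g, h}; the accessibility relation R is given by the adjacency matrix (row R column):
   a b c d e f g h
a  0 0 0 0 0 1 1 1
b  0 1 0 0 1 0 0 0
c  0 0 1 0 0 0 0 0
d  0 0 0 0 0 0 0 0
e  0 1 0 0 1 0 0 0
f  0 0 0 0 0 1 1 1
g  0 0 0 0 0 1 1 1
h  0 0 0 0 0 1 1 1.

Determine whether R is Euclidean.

Euclidean: yes — any two successors of a common world are R-related.

Yes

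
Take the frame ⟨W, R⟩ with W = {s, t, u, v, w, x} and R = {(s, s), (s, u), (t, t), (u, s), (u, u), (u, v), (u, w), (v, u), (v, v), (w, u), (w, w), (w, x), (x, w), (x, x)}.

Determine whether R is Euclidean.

Euclidean: no — u R s and u R v, but not s R v.

No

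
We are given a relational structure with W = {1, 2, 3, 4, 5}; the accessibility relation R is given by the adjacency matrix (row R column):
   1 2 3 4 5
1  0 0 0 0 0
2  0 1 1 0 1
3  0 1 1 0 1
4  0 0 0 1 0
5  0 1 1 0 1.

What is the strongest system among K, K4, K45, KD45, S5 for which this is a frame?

K45

Transitive (axiom 4): yes — every two-step R-path is closed by a direct edge.
Euclidean (axiom 5): yes — any two successors of a common world are R-related.
Serial (axiom D): no — 1 has no R-successor.
Reflexive (axiom T): no — 1 is not related to itself.
So F validates K, K4, K45; KD45 would additionally require R to be serial. The strongest is K45.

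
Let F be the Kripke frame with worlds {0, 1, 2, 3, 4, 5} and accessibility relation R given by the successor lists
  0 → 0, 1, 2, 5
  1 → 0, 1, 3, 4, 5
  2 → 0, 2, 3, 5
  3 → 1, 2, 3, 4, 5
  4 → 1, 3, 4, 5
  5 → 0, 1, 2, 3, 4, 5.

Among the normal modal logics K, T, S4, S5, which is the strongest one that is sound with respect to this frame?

Reflexive (axiom T): yes — every world is R-related to itself.
Transitive (axiom 4): no — 0 R 1 and 1 R 3, but not 0 R 3.
Euclidean (axiom 5): no — 0 R 1 and 0 R 2, but not 1 R 2.
So F validates K, T; S4 would additionally require R to be transitive. The strongest is T.

T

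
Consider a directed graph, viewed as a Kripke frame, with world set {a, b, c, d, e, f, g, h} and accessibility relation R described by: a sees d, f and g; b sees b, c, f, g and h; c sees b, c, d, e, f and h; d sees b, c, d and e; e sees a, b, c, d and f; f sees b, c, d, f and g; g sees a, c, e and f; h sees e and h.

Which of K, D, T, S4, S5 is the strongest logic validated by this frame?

D

Serial (axiom D): yes — every world has a successor (e.g. a R d).
Reflexive (axiom T): no — a is not related to itself.
Transitive (axiom 4): no — a R d and d R b, but not a R b.
Euclidean (axiom 5): no — a R d and a R f, but not d R f.
So F validates K, D; T would additionally require R to be reflexive. The strongest is D.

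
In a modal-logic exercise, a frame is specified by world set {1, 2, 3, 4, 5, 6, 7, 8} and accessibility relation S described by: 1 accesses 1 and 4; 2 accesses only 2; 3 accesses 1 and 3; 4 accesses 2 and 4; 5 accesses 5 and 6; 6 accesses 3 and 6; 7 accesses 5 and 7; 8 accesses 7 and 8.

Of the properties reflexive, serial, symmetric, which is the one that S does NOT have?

symmetric

Reflexive: yes — every world is S-related to itself.
Serial: yes — every world has a successor (e.g. 1 S 1).
Symmetric: no — 1 S 4 but not 4 S 1.
Only symmetric fails.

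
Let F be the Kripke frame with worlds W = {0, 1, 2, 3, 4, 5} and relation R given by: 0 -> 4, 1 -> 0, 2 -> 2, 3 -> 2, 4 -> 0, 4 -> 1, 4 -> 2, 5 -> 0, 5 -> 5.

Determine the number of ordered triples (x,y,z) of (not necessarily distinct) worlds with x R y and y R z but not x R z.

Enumerating: (0,4,0), (0,4,1), (0,4,2), (1,0,4), (4,0,4), (5,0,4).

6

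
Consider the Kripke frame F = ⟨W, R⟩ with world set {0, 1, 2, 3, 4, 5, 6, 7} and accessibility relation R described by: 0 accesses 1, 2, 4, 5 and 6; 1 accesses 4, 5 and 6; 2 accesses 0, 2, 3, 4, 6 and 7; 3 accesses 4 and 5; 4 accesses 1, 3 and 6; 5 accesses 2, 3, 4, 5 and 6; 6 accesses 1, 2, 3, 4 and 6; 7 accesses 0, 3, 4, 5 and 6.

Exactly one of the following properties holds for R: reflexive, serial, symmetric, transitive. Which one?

serial

Reflexive: no — 0 is not related to itself.
Serial: yes — every world has a successor (e.g. 0 R 1).
Symmetric: no — 0 R 1 but not 1 R 0.
Transitive: no — 0 R 2 and 2 R 3, but not 0 R 3.
Only serial holds.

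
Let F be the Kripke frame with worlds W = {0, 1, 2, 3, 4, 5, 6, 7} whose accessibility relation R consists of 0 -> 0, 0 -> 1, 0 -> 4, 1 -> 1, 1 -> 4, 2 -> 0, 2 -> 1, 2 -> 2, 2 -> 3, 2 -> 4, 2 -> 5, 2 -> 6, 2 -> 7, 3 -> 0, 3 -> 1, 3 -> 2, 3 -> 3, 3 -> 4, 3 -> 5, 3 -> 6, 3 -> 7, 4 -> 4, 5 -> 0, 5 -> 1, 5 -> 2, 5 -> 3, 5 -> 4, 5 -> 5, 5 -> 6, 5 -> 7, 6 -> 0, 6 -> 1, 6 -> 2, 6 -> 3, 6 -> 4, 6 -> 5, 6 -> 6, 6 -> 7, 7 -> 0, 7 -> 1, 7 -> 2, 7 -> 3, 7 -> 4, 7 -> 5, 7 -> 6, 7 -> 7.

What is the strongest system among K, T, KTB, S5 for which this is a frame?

T

Reflexive (axiom T): yes — every world is R-related to itself.
Symmetric (axiom B): no — 0 R 1 but not 1 R 0.
Euclidean (axiom 5): no — 0 R 4 and 0 R 1, but not 4 R 1.
So F validates K, T; KTB would additionally require R to be symmetric. The strongest is T.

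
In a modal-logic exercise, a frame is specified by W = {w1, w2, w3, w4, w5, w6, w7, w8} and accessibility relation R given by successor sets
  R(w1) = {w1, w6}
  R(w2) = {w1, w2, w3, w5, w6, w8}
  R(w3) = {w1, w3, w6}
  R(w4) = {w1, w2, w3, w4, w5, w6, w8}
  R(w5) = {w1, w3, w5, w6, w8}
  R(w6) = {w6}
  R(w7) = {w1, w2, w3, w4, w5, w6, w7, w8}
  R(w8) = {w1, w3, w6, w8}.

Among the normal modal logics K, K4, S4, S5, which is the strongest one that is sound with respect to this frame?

S4

Transitive (axiom 4): yes — every two-step R-path is closed by a direct edge.
Reflexive (axiom T): yes — every world is R-related to itself.
Euclidean (axiom 5): no — w2 R w1 and w2 R w3, but not w1 R w3.
So F validates K, K4, S4; S5 would additionally require R to be Euclidean. The strongest is S4.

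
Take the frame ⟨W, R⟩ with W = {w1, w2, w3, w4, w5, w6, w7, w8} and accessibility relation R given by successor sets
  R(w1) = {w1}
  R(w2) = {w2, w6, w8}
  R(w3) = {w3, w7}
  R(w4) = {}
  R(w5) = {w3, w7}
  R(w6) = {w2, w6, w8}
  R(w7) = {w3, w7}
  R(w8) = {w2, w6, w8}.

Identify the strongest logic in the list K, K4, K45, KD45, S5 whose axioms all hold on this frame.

Transitive (axiom 4): yes — every two-step R-path is closed by a direct edge.
Euclidean (axiom 5): yes — any two successors of a common world are R-related.
Serial (axiom D): no — w4 has no R-successor.
Reflexive (axiom T): no — w4 is not related to itself.
So F validates K, K4, K45; KD45 would additionally require R to be serial. The strongest is K45.

K45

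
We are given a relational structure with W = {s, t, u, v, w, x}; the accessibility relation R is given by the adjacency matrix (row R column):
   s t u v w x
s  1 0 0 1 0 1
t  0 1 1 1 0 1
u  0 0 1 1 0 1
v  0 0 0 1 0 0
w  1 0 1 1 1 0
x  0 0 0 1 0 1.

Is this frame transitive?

Transitive: no — w R s and s R x, but not w R x.

No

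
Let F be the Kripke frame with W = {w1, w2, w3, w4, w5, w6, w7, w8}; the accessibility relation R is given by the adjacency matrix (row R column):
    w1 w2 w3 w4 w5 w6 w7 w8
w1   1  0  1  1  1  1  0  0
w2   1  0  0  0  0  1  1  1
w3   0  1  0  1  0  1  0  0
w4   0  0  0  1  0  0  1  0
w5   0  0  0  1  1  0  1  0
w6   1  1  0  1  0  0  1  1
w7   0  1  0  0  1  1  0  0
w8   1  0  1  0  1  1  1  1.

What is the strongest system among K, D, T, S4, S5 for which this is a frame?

D

Serial (axiom D): yes — every world has a successor (e.g. w1 R w1).
Reflexive (axiom T): no — w2 is not related to itself.
Transitive (axiom 4): no — w1 R w3 and w3 R w2, but not w1 R w2.
Euclidean (axiom 5): no — w1 R w3 and w1 R w5, but not w3 R w5.
So F validates K, D; T would additionally require R to be reflexive. The strongest is D.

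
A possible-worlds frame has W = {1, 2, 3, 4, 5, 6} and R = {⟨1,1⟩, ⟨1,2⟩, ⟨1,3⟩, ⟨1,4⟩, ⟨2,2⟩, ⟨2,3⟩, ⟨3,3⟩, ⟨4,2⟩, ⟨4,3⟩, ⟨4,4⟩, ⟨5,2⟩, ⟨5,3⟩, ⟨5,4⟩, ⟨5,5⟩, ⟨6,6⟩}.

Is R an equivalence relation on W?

No

Reflexive: yes — every world is R-related to itself.
Symmetric: no — 1 R 2 but not 2 R 1.
Transitive: yes — every two-step R-path is closed by a direct edge.
So R is not an equivalence relation.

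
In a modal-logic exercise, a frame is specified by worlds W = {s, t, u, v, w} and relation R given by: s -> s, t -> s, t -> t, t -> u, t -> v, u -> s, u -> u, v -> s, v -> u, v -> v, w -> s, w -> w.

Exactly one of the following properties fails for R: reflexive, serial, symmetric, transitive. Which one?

symmetric

Reflexive: yes — every world is R-related to itself.
Serial: yes — every world has a successor (e.g. s R s).
Symmetric: no — t R s but not s R t.
Transitive: yes — every two-step R-path is closed by a direct edge.
Only symmetric fails.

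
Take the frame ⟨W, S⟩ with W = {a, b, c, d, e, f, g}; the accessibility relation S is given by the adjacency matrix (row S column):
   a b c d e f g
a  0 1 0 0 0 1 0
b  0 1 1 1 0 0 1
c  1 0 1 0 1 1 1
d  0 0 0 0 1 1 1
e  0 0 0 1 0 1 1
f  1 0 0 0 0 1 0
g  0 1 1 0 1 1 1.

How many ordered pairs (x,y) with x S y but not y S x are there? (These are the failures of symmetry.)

10

Enumerating: (a,b), (b,c), (b,d), (c,a), (c,e), (c,f), (d,f), (d,g), (e,f), (g,f).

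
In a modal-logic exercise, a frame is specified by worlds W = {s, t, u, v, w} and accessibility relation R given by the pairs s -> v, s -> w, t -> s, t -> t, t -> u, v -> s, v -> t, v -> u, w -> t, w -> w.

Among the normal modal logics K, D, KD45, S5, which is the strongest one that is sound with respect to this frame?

Serial (axiom D): no — u has no R-successor.
Euclidean (axiom 5): no — s R v and s R w, but not v R w.
Transitive (axiom 4): no — s R v and v R t, but not s R t.
Reflexive (axiom T): no — s is not related to itself.
So F validates K; D would additionally require R to be serial. The strongest is K.

K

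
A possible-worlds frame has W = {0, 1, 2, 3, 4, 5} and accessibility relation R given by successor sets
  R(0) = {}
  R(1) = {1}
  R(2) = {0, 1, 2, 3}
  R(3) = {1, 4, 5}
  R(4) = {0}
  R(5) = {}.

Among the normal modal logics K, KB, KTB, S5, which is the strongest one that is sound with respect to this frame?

K

Symmetric (axiom B): no — 2 R 0 but not 0 R 2.
Reflexive (axiom T): no — 0 is not related to itself.
Euclidean (axiom 5): no — 2 R 0 and 2 R 1, but not 0 R 1.
So F validates K; KB would additionally require R to be symmetric. The strongest is K.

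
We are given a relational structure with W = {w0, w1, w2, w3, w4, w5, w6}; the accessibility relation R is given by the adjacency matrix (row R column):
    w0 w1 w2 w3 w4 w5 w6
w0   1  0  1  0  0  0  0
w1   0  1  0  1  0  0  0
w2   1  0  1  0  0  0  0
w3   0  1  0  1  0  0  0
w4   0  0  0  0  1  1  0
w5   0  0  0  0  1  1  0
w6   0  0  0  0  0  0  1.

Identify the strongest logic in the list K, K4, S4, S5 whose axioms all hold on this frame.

Transitive (axiom 4): yes — every two-step R-path is closed by a direct edge.
Reflexive (axiom T): yes — every world is R-related to itself.
Euclidean (axiom 5): yes — any two successors of a common world are R-related.
So F validates K, K4, S4, S5. The strongest is S5.

S5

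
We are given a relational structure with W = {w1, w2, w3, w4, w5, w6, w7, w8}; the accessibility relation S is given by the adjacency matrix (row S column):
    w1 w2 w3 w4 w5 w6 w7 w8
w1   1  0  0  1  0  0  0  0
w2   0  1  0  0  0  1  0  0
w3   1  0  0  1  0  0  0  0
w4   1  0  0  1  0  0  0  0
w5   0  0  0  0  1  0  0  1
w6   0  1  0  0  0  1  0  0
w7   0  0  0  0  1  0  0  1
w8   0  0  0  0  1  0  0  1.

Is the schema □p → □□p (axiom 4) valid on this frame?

Yes

Axiom 4 corresponds to the accessibility relation being transitive.
Transitive: yes — every two-step S-path is closed by a direct edge.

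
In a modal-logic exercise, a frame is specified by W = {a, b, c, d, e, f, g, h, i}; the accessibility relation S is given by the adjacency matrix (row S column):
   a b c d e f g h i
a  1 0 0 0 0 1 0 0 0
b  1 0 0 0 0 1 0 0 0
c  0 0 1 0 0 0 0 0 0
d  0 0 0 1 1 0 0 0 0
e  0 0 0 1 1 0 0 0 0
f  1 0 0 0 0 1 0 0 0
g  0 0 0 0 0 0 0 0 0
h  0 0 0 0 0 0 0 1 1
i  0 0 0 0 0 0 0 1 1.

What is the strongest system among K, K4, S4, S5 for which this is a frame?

K4

Transitive (axiom 4): yes — every two-step S-path is closed by a direct edge.
Reflexive (axiom T): no — b is not related to itself.
Euclidean (axiom 5): yes — any two successors of a common world are S-related.
So F validates K, K4; S4 would additionally require S to be reflexive. The strongest is K4.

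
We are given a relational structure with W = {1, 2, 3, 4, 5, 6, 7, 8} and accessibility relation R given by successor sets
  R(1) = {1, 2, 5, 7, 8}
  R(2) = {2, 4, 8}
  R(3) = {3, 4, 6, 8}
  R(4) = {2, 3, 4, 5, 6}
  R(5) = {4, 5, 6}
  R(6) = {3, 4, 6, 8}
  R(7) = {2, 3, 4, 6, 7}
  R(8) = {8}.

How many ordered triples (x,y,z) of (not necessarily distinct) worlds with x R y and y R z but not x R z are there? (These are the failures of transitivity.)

24

Enumerating: (1,2,4), (1,5,4), (1,5,6), (1,7,3), (1,7,4), (1,7,6), (2,4,3), (2,4,5), (2,4,6), (3,4,2), (3,4,5), (4,2,8), … and 12 more.
Total: 24.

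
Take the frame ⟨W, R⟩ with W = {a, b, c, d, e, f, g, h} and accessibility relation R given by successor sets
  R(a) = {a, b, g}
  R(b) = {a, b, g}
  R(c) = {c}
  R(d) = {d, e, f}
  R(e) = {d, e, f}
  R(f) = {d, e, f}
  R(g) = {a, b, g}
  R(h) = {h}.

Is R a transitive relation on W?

Yes

Transitive: yes — every two-step R-path is closed by a direct edge.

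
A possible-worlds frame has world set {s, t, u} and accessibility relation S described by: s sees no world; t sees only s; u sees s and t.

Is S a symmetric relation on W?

No

Symmetric: no — t S s but not s S t.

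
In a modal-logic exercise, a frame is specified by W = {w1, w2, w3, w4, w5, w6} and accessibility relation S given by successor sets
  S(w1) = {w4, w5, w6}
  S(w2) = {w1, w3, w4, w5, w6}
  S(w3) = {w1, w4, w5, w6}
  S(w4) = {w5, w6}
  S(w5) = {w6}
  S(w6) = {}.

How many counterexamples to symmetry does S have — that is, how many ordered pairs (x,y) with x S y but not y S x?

15

Enumerating: (w1,w4), (w1,w5), (w1,w6), (w2,w1), (w2,w3), (w2,w4), (w2,w5), (w2,w6), (w3,w1), (w3,w4), (w3,w5), (w3,w6), (w4,w5), (w4,w6), (w5,w6).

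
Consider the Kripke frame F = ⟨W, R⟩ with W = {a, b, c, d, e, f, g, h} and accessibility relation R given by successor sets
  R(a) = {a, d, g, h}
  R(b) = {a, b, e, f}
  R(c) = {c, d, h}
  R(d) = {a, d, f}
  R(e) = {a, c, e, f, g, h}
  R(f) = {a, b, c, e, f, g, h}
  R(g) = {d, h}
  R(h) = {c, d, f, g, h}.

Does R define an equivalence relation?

No

Reflexive: no — g is not related to itself.
Symmetric: no — a R g but not g R a.
Transitive: no — a R d and d R f, but not a R f.
So R is not an equivalence relation.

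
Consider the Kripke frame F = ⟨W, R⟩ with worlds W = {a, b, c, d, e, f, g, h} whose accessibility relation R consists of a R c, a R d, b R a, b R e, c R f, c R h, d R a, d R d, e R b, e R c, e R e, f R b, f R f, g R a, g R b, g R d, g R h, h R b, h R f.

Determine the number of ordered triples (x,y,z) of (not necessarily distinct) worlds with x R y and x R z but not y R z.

29

Enumerating: (a,c,c), (a,c,d), (a,d,c), (b,a,a), (b,a,e), (b,e,a), (c,f,h), (c,h,h), (d,a,a), (e,b,b), (e,b,c), (e,c,b), … and 17 more.
Total: 29.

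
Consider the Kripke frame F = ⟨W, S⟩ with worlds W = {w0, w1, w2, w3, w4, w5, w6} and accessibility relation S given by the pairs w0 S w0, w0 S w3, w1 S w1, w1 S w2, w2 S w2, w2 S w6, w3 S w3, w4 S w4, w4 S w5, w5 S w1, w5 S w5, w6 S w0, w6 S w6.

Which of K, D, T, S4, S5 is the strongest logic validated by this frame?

Serial (axiom D): yes — every world has a successor (e.g. w0 S w0).
Reflexive (axiom T): yes — every world is S-related to itself.
Transitive (axiom 4): no — w1 S w2 and w2 S w6, but not w1 S w6.
Euclidean (axiom 5): no — w0 S w3 and w0 S w0, but not w3 S w0.
So F validates K, D, T; S4 would additionally require S to be transitive. The strongest is T.

T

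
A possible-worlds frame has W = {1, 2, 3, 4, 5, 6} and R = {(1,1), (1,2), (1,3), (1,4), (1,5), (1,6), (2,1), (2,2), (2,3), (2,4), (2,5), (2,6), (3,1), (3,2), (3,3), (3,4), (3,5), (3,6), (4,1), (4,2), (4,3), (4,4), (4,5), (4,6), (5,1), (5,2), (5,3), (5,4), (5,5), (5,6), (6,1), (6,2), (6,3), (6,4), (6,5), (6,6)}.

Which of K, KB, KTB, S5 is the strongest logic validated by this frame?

S5

Symmetric (axiom B): yes — every pair in R has its reverse in R.
Reflexive (axiom T): yes — every world is R-related to itself.
Euclidean (axiom 5): yes — any two successors of a common world are R-related.
So F validates K, KB, KTB, S5. The strongest is S5.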